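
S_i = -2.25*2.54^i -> [-2.25, -5.72, -14.52, -36.87, -93.65]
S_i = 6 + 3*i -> [6, 9, 12, 15, 18]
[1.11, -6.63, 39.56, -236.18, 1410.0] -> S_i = 1.11*(-5.97)^i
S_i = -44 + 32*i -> [-44, -12, 20, 52, 84]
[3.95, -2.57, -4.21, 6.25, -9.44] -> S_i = Random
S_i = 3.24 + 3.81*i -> [3.24, 7.05, 10.86, 14.67, 18.48]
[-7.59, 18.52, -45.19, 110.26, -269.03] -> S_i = -7.59*(-2.44)^i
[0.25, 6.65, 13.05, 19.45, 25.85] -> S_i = 0.25 + 6.40*i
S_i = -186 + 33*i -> [-186, -153, -120, -87, -54]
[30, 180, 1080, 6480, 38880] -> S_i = 30*6^i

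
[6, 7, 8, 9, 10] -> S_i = 6 + 1*i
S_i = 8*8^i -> [8, 64, 512, 4096, 32768]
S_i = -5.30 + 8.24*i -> [-5.3, 2.94, 11.18, 19.42, 27.66]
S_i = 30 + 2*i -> [30, 32, 34, 36, 38]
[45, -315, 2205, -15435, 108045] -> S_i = 45*-7^i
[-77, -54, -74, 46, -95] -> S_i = Random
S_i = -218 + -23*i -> [-218, -241, -264, -287, -310]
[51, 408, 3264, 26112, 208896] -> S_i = 51*8^i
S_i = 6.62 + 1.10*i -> [6.62, 7.72, 8.82, 9.92, 11.02]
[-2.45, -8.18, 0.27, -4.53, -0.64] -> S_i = Random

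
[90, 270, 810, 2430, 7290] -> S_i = 90*3^i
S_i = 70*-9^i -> [70, -630, 5670, -51030, 459270]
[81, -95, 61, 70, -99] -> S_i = Random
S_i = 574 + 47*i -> [574, 621, 668, 715, 762]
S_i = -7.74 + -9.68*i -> [-7.74, -17.42, -27.1, -36.78, -46.46]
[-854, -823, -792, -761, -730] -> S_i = -854 + 31*i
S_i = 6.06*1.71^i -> [6.06, 10.36, 17.72, 30.3, 51.82]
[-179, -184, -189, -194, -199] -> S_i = -179 + -5*i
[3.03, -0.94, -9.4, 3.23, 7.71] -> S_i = Random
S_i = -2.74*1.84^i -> [-2.74, -5.04, -9.28, -17.07, -31.41]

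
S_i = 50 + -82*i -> [50, -32, -114, -196, -278]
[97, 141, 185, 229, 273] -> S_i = 97 + 44*i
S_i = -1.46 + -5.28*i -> [-1.46, -6.74, -12.02, -17.3, -22.58]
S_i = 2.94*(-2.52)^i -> [2.94, -7.41, 18.67, -47.05, 118.56]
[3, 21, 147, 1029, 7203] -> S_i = 3*7^i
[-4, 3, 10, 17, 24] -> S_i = -4 + 7*i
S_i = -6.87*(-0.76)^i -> [-6.87, 5.22, -3.97, 3.02, -2.29]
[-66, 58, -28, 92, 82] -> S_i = Random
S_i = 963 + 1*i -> [963, 964, 965, 966, 967]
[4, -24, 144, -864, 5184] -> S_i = 4*-6^i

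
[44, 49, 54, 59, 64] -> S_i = 44 + 5*i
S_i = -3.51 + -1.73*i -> [-3.51, -5.24, -6.97, -8.7, -10.43]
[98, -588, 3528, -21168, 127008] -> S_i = 98*-6^i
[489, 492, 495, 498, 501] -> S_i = 489 + 3*i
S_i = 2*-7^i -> [2, -14, 98, -686, 4802]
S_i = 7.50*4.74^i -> [7.5, 35.55, 168.51, 798.72, 3785.95]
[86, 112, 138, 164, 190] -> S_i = 86 + 26*i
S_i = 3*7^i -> [3, 21, 147, 1029, 7203]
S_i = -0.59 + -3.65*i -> [-0.59, -4.24, -7.89, -11.54, -15.19]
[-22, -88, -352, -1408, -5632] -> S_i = -22*4^i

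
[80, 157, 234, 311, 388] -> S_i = 80 + 77*i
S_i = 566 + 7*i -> [566, 573, 580, 587, 594]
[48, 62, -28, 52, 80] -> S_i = Random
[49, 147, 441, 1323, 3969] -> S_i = 49*3^i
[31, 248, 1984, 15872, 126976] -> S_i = 31*8^i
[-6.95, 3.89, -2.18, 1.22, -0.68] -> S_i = -6.95*(-0.56)^i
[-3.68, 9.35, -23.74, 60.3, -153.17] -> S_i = -3.68*(-2.54)^i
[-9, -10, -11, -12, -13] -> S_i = -9 + -1*i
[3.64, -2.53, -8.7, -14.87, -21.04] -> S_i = 3.64 + -6.17*i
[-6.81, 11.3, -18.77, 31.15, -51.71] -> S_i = -6.81*(-1.66)^i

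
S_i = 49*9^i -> [49, 441, 3969, 35721, 321489]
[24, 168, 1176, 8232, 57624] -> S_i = 24*7^i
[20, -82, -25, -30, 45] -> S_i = Random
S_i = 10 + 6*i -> [10, 16, 22, 28, 34]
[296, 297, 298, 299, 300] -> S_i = 296 + 1*i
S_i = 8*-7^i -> [8, -56, 392, -2744, 19208]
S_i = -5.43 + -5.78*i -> [-5.43, -11.21, -16.99, -22.77, -28.55]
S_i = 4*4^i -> [4, 16, 64, 256, 1024]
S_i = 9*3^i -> [9, 27, 81, 243, 729]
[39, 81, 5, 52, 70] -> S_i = Random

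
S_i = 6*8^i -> [6, 48, 384, 3072, 24576]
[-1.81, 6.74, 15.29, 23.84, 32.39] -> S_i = -1.81 + 8.55*i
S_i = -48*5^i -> [-48, -240, -1200, -6000, -30000]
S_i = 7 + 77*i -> [7, 84, 161, 238, 315]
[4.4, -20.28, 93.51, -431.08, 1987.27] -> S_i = 4.40*(-4.61)^i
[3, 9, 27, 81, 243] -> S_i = 3*3^i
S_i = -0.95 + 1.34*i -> [-0.95, 0.39, 1.73, 3.07, 4.41]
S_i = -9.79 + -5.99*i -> [-9.79, -15.78, -21.77, -27.76, -33.75]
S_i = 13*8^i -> [13, 104, 832, 6656, 53248]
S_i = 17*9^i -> [17, 153, 1377, 12393, 111537]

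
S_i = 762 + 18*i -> [762, 780, 798, 816, 834]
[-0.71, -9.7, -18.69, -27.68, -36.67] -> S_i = -0.71 + -8.99*i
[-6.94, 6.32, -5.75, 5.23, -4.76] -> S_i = -6.94*(-0.91)^i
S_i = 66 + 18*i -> [66, 84, 102, 120, 138]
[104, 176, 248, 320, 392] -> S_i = 104 + 72*i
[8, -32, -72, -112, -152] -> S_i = 8 + -40*i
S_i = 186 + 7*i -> [186, 193, 200, 207, 214]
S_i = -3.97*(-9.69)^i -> [-3.97, 38.47, -372.77, 3612.12, -35001.42]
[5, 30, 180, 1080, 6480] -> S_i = 5*6^i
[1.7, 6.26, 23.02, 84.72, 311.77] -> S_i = 1.70*3.68^i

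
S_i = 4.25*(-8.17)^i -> [4.25, -34.72, 283.68, -2317.69, 18935.52]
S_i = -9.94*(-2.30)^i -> [-9.94, 22.86, -52.58, 120.94, -278.16]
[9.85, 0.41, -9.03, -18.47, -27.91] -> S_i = 9.85 + -9.44*i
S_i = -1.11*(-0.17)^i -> [-1.11, 0.19, -0.03, 0.01, -0.0]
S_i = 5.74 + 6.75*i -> [5.74, 12.49, 19.24, 25.99, 32.74]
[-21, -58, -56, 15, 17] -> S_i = Random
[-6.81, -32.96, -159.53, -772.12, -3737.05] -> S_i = -6.81*4.84^i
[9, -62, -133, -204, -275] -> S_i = 9 + -71*i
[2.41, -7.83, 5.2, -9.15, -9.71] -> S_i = Random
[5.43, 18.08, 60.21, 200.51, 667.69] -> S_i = 5.43*3.33^i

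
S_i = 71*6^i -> [71, 426, 2556, 15336, 92016]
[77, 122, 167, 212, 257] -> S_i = 77 + 45*i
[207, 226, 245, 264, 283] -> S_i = 207 + 19*i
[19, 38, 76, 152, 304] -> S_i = 19*2^i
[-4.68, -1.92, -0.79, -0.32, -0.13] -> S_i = -4.68*0.41^i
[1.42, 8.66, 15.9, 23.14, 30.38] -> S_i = 1.42 + 7.24*i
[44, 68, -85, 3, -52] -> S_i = Random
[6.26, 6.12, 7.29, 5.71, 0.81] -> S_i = Random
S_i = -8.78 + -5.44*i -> [-8.78, -14.22, -19.66, -25.1, -30.54]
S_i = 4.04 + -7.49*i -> [4.04, -3.45, -10.94, -18.43, -25.92]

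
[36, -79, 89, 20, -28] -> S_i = Random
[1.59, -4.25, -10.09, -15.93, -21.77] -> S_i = 1.59 + -5.84*i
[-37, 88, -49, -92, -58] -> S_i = Random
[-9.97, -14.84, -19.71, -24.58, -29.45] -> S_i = -9.97 + -4.87*i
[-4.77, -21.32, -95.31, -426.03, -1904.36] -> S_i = -4.77*4.47^i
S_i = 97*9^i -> [97, 873, 7857, 70713, 636417]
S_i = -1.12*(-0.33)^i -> [-1.12, 0.37, -0.12, 0.04, -0.01]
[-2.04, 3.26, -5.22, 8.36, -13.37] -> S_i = -2.04*(-1.60)^i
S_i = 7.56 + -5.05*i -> [7.56, 2.51, -2.54, -7.59, -12.64]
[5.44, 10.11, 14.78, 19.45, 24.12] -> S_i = 5.44 + 4.67*i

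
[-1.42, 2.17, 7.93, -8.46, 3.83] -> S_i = Random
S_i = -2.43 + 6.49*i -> [-2.43, 4.06, 10.55, 17.04, 23.53]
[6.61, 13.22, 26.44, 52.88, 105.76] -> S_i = 6.61*2.00^i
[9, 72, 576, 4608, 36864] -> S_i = 9*8^i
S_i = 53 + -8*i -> [53, 45, 37, 29, 21]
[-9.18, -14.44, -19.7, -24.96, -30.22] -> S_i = -9.18 + -5.26*i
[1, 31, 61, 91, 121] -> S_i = 1 + 30*i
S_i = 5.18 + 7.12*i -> [5.18, 12.3, 19.42, 26.54, 33.66]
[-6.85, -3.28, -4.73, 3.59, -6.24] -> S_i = Random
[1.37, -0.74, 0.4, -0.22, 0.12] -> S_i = 1.37*(-0.54)^i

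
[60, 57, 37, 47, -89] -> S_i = Random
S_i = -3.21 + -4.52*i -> [-3.21, -7.73, -12.25, -16.77, -21.29]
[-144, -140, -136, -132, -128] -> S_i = -144 + 4*i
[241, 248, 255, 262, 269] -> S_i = 241 + 7*i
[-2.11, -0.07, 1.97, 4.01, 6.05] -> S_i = -2.11 + 2.04*i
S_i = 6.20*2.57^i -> [6.2, 15.93, 40.95, 105.24, 270.47]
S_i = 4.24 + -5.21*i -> [4.24, -0.97, -6.18, -11.39, -16.6]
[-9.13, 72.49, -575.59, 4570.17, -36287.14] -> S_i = -9.13*(-7.94)^i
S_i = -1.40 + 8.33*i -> [-1.4, 6.93, 15.26, 23.59, 31.92]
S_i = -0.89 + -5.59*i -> [-0.89, -6.48, -12.07, -17.66, -23.25]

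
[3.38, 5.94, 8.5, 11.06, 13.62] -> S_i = 3.38 + 2.56*i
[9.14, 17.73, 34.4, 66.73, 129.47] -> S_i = 9.14*1.94^i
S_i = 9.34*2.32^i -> [9.34, 21.67, 50.27, 116.63, 270.58]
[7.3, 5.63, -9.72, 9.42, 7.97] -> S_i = Random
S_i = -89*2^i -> [-89, -178, -356, -712, -1424]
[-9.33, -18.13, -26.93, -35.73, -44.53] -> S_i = -9.33 + -8.80*i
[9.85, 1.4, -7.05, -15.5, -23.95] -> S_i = 9.85 + -8.45*i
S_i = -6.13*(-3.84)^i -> [-6.13, 23.54, -90.39, 347.1, -1332.86]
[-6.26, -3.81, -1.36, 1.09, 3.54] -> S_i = -6.26 + 2.45*i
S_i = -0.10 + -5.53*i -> [-0.1, -5.63, -11.16, -16.69, -22.22]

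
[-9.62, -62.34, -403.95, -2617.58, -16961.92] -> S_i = -9.62*6.48^i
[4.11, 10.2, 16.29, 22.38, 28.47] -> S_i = 4.11 + 6.09*i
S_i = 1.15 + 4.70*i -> [1.15, 5.85, 10.55, 15.25, 19.95]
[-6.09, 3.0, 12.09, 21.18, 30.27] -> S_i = -6.09 + 9.09*i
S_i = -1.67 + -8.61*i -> [-1.67, -10.28, -18.89, -27.5, -36.11]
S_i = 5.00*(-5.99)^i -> [5.0, -29.95, 179.4, -1074.61, 6436.91]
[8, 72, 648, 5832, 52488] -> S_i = 8*9^i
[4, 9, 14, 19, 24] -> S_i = 4 + 5*i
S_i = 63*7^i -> [63, 441, 3087, 21609, 151263]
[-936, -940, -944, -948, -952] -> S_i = -936 + -4*i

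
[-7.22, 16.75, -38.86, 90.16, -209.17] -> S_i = -7.22*(-2.32)^i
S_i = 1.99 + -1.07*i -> [1.99, 0.92, -0.15, -1.22, -2.29]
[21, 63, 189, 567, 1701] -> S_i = 21*3^i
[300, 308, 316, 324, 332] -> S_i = 300 + 8*i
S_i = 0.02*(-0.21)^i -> [0.02, -0.0, 0.0, -0.0, 0.0]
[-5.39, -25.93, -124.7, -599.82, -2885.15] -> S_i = -5.39*4.81^i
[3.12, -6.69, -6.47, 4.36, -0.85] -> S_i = Random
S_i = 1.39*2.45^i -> [1.39, 3.41, 8.34, 20.44, 50.08]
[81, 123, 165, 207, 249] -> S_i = 81 + 42*i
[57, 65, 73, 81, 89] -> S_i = 57 + 8*i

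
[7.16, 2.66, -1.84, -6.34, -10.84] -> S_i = 7.16 + -4.50*i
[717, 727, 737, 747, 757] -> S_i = 717 + 10*i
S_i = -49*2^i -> [-49, -98, -196, -392, -784]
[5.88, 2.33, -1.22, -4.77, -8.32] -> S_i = 5.88 + -3.55*i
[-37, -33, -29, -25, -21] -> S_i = -37 + 4*i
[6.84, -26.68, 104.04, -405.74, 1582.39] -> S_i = 6.84*(-3.90)^i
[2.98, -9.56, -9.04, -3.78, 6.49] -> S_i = Random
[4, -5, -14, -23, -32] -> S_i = 4 + -9*i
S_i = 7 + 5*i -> [7, 12, 17, 22, 27]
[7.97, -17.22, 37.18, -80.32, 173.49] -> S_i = 7.97*(-2.16)^i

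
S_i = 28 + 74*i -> [28, 102, 176, 250, 324]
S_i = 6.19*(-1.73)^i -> [6.19, -10.71, 18.53, -32.05, 55.45]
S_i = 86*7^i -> [86, 602, 4214, 29498, 206486]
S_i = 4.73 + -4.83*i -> [4.73, -0.1, -4.93, -9.76, -14.59]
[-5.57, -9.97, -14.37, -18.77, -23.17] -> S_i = -5.57 + -4.40*i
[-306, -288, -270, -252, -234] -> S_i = -306 + 18*i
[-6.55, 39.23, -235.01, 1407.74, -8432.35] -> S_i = -6.55*(-5.99)^i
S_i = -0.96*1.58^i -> [-0.96, -1.52, -2.4, -3.79, -5.98]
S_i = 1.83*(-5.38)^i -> [1.83, -9.85, 52.97, -284.97, 1533.13]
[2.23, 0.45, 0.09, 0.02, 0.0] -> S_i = 2.23*0.20^i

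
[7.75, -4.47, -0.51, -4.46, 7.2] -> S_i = Random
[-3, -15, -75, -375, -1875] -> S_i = -3*5^i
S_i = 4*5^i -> [4, 20, 100, 500, 2500]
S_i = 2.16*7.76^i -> [2.16, 16.76, 130.07, 1009.34, 7832.5]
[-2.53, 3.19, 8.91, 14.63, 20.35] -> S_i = -2.53 + 5.72*i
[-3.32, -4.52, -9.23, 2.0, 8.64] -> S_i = Random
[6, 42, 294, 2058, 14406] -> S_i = 6*7^i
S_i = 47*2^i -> [47, 94, 188, 376, 752]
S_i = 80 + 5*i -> [80, 85, 90, 95, 100]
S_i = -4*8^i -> [-4, -32, -256, -2048, -16384]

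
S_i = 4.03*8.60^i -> [4.03, 34.66, 298.06, 2563.31, 22044.43]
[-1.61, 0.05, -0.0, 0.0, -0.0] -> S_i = -1.61*(-0.03)^i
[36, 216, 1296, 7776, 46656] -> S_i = 36*6^i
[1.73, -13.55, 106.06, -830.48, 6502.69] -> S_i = 1.73*(-7.83)^i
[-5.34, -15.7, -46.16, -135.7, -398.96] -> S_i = -5.34*2.94^i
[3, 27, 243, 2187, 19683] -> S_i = 3*9^i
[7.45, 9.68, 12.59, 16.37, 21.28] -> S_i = 7.45*1.30^i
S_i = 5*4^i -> [5, 20, 80, 320, 1280]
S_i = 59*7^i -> [59, 413, 2891, 20237, 141659]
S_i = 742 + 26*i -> [742, 768, 794, 820, 846]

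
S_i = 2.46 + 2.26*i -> [2.46, 4.72, 6.98, 9.24, 11.5]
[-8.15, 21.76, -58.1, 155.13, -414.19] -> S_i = -8.15*(-2.67)^i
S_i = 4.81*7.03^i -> [4.81, 33.81, 237.71, 1671.13, 11748.07]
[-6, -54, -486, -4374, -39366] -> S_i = -6*9^i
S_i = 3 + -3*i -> [3, 0, -3, -6, -9]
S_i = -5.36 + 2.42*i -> [-5.36, -2.94, -0.52, 1.9, 4.32]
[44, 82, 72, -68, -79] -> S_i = Random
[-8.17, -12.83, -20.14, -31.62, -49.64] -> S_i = -8.17*1.57^i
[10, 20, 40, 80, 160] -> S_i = 10*2^i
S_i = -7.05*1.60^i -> [-7.05, -11.28, -18.05, -28.88, -46.2]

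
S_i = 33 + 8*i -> [33, 41, 49, 57, 65]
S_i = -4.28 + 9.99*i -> [-4.28, 5.71, 15.7, 25.69, 35.68]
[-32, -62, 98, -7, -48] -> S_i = Random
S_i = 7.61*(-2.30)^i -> [7.61, -17.5, 40.26, -92.59, 212.96]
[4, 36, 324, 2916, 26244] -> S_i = 4*9^i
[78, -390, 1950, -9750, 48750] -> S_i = 78*-5^i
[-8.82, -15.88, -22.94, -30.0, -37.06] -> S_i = -8.82 + -7.06*i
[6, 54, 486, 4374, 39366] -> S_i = 6*9^i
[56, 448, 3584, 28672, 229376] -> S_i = 56*8^i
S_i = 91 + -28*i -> [91, 63, 35, 7, -21]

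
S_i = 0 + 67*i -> [0, 67, 134, 201, 268]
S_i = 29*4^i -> [29, 116, 464, 1856, 7424]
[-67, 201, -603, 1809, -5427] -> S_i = -67*-3^i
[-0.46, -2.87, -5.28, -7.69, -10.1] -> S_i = -0.46 + -2.41*i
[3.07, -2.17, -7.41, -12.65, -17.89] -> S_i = 3.07 + -5.24*i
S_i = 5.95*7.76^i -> [5.95, 46.17, 358.29, 2780.37, 21575.65]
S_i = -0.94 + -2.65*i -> [-0.94, -3.59, -6.24, -8.89, -11.54]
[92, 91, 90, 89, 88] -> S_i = 92 + -1*i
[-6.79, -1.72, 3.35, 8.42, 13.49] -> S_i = -6.79 + 5.07*i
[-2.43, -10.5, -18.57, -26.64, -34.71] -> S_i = -2.43 + -8.07*i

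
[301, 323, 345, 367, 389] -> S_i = 301 + 22*i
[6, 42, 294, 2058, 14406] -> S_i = 6*7^i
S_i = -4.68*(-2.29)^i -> [-4.68, 10.72, -24.54, 56.2, -128.7]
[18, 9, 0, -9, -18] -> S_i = 18 + -9*i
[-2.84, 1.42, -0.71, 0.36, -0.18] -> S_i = -2.84*(-0.50)^i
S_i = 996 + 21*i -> [996, 1017, 1038, 1059, 1080]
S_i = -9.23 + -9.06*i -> [-9.23, -18.29, -27.35, -36.41, -45.47]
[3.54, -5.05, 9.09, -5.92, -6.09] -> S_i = Random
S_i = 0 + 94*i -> [0, 94, 188, 282, 376]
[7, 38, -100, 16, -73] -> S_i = Random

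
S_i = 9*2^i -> [9, 18, 36, 72, 144]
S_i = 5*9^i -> [5, 45, 405, 3645, 32805]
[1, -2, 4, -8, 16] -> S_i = 1*-2^i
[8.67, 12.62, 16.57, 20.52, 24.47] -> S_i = 8.67 + 3.95*i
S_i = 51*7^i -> [51, 357, 2499, 17493, 122451]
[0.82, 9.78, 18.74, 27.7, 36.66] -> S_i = 0.82 + 8.96*i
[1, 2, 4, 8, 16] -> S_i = 1*2^i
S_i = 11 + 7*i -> [11, 18, 25, 32, 39]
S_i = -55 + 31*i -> [-55, -24, 7, 38, 69]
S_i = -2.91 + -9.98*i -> [-2.91, -12.89, -22.87, -32.85, -42.83]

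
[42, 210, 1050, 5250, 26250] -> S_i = 42*5^i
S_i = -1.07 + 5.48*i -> [-1.07, 4.41, 9.89, 15.37, 20.85]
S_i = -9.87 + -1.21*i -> [-9.87, -11.08, -12.29, -13.5, -14.71]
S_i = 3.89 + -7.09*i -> [3.89, -3.2, -10.29, -17.38, -24.47]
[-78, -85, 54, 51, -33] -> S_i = Random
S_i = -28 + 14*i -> [-28, -14, 0, 14, 28]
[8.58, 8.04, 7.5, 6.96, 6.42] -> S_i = 8.58 + -0.54*i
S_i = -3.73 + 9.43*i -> [-3.73, 5.7, 15.13, 24.56, 33.99]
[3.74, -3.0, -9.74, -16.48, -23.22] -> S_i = 3.74 + -6.74*i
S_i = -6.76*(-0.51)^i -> [-6.76, 3.45, -1.76, 0.9, -0.46]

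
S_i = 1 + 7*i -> [1, 8, 15, 22, 29]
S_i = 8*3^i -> [8, 24, 72, 216, 648]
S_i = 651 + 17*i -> [651, 668, 685, 702, 719]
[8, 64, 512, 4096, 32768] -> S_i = 8*8^i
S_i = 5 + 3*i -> [5, 8, 11, 14, 17]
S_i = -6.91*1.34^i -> [-6.91, -9.26, -12.41, -16.63, -22.28]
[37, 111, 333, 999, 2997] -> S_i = 37*3^i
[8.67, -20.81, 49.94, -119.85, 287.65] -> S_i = 8.67*(-2.40)^i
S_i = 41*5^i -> [41, 205, 1025, 5125, 25625]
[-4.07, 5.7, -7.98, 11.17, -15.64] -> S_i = -4.07*(-1.40)^i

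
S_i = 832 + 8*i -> [832, 840, 848, 856, 864]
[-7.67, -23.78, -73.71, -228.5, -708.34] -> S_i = -7.67*3.10^i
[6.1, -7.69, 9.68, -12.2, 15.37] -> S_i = 6.10*(-1.26)^i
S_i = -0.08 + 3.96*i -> [-0.08, 3.88, 7.84, 11.8, 15.76]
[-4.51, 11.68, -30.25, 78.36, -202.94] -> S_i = -4.51*(-2.59)^i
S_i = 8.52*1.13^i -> [8.52, 9.63, 10.88, 12.29, 13.89]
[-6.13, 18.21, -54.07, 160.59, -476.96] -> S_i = -6.13*(-2.97)^i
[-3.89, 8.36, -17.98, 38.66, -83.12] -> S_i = -3.89*(-2.15)^i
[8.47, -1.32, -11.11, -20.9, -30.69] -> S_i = 8.47 + -9.79*i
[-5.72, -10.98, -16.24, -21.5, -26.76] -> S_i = -5.72 + -5.26*i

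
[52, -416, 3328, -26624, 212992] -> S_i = 52*-8^i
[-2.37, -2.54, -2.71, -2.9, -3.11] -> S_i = -2.37*1.07^i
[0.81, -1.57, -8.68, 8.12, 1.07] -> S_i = Random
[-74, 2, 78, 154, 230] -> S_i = -74 + 76*i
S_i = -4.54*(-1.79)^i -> [-4.54, 8.13, -14.55, 26.04, -46.61]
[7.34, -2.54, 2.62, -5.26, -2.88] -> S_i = Random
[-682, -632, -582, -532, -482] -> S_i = -682 + 50*i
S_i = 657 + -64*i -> [657, 593, 529, 465, 401]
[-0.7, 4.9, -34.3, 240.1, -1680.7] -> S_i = -0.70*(-7.00)^i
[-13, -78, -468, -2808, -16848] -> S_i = -13*6^i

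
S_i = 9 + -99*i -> [9, -90, -189, -288, -387]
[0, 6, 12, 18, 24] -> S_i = 0 + 6*i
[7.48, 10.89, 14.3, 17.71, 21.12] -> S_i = 7.48 + 3.41*i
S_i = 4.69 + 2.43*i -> [4.69, 7.12, 9.55, 11.98, 14.41]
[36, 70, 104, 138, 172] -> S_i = 36 + 34*i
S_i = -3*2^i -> [-3, -6, -12, -24, -48]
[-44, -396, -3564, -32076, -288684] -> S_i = -44*9^i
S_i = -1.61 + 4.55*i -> [-1.61, 2.94, 7.49, 12.04, 16.59]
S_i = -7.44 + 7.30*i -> [-7.44, -0.14, 7.16, 14.46, 21.76]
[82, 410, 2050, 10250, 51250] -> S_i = 82*5^i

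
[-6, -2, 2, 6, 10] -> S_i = -6 + 4*i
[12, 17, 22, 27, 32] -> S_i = 12 + 5*i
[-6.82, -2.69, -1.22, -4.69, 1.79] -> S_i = Random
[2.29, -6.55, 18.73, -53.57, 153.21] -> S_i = 2.29*(-2.86)^i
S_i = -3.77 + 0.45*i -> [-3.77, -3.32, -2.87, -2.42, -1.97]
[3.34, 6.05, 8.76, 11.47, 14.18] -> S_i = 3.34 + 2.71*i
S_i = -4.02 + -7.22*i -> [-4.02, -11.24, -18.46, -25.68, -32.9]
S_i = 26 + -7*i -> [26, 19, 12, 5, -2]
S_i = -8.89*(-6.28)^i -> [-8.89, 55.83, -350.61, 2201.81, -13827.39]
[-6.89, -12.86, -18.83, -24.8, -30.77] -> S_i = -6.89 + -5.97*i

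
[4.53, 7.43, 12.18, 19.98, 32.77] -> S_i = 4.53*1.64^i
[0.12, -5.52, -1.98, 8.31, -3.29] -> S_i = Random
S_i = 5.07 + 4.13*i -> [5.07, 9.2, 13.33, 17.46, 21.59]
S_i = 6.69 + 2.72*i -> [6.69, 9.41, 12.13, 14.85, 17.57]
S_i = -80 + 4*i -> [-80, -76, -72, -68, -64]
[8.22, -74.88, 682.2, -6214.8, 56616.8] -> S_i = 8.22*(-9.11)^i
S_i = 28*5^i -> [28, 140, 700, 3500, 17500]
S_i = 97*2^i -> [97, 194, 388, 776, 1552]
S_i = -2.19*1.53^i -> [-2.19, -3.35, -5.13, -7.84, -12.0]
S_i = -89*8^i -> [-89, -712, -5696, -45568, -364544]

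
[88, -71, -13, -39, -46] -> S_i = Random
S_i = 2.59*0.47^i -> [2.59, 1.22, 0.57, 0.27, 0.13]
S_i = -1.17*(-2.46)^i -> [-1.17, 2.88, -7.08, 17.42, -42.85]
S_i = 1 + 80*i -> [1, 81, 161, 241, 321]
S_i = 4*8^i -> [4, 32, 256, 2048, 16384]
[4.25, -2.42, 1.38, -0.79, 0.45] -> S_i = 4.25*(-0.57)^i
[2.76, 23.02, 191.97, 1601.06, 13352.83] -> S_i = 2.76*8.34^i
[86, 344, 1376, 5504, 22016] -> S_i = 86*4^i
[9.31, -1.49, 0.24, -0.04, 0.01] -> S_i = 9.31*(-0.16)^i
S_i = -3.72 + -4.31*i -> [-3.72, -8.03, -12.34, -16.65, -20.96]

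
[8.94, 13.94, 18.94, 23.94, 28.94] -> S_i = 8.94 + 5.00*i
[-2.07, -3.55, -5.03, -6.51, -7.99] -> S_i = -2.07 + -1.48*i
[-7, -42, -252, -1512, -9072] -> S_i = -7*6^i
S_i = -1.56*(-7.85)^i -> [-1.56, 12.25, -96.13, 754.63, -5923.84]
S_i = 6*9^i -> [6, 54, 486, 4374, 39366]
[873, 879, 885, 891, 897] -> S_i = 873 + 6*i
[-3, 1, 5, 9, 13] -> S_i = -3 + 4*i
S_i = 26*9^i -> [26, 234, 2106, 18954, 170586]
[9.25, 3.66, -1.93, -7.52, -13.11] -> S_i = 9.25 + -5.59*i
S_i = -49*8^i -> [-49, -392, -3136, -25088, -200704]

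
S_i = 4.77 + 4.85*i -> [4.77, 9.62, 14.47, 19.32, 24.17]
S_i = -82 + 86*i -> [-82, 4, 90, 176, 262]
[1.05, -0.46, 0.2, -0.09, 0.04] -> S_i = 1.05*(-0.44)^i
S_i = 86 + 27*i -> [86, 113, 140, 167, 194]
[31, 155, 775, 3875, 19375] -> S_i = 31*5^i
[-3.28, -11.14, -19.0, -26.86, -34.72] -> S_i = -3.28 + -7.86*i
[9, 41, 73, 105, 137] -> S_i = 9 + 32*i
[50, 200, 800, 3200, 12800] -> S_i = 50*4^i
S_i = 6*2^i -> [6, 12, 24, 48, 96]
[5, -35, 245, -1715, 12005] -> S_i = 5*-7^i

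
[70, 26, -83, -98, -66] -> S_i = Random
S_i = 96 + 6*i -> [96, 102, 108, 114, 120]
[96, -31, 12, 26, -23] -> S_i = Random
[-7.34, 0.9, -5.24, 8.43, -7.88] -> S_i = Random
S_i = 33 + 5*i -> [33, 38, 43, 48, 53]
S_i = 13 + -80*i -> [13, -67, -147, -227, -307]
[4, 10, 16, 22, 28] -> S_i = 4 + 6*i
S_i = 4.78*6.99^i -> [4.78, 33.41, 233.55, 1632.52, 11411.34]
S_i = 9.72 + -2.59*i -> [9.72, 7.13, 4.54, 1.95, -0.64]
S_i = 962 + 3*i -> [962, 965, 968, 971, 974]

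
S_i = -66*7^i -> [-66, -462, -3234, -22638, -158466]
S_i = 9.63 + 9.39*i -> [9.63, 19.02, 28.41, 37.8, 47.19]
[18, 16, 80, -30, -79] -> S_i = Random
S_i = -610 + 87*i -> [-610, -523, -436, -349, -262]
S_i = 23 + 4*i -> [23, 27, 31, 35, 39]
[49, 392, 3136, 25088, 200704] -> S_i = 49*8^i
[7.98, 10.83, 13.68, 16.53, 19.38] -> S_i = 7.98 + 2.85*i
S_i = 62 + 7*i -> [62, 69, 76, 83, 90]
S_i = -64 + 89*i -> [-64, 25, 114, 203, 292]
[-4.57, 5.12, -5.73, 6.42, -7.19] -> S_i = -4.57*(-1.12)^i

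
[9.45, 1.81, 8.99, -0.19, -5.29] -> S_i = Random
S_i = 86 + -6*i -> [86, 80, 74, 68, 62]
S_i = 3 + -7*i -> [3, -4, -11, -18, -25]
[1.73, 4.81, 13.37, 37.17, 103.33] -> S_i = 1.73*2.78^i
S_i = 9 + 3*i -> [9, 12, 15, 18, 21]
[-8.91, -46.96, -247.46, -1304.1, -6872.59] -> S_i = -8.91*5.27^i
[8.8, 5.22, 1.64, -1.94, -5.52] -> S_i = 8.80 + -3.58*i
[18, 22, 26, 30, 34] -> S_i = 18 + 4*i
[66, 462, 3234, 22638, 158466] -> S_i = 66*7^i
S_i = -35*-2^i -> [-35, 70, -140, 280, -560]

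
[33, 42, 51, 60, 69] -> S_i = 33 + 9*i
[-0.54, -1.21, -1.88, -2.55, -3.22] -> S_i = -0.54 + -0.67*i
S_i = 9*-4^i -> [9, -36, 144, -576, 2304]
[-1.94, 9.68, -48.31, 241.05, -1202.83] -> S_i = -1.94*(-4.99)^i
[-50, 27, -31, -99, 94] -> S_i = Random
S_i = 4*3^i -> [4, 12, 36, 108, 324]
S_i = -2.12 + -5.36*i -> [-2.12, -7.48, -12.84, -18.2, -23.56]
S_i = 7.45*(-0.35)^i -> [7.45, -2.61, 0.91, -0.32, 0.11]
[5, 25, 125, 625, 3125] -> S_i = 5*5^i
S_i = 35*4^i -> [35, 140, 560, 2240, 8960]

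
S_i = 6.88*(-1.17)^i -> [6.88, -8.05, 9.42, -11.02, 12.89]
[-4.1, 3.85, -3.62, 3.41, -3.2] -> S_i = -4.10*(-0.94)^i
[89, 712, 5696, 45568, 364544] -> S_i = 89*8^i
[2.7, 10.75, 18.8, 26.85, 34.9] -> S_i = 2.70 + 8.05*i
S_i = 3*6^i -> [3, 18, 108, 648, 3888]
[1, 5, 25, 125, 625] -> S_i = 1*5^i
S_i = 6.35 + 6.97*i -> [6.35, 13.32, 20.29, 27.26, 34.23]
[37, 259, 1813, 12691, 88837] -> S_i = 37*7^i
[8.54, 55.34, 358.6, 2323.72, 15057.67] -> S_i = 8.54*6.48^i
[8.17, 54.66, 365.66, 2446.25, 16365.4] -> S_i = 8.17*6.69^i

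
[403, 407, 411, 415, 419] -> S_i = 403 + 4*i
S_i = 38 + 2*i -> [38, 40, 42, 44, 46]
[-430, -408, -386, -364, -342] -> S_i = -430 + 22*i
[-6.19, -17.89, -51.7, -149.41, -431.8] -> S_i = -6.19*2.89^i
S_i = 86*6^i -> [86, 516, 3096, 18576, 111456]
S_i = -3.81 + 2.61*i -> [-3.81, -1.2, 1.41, 4.02, 6.63]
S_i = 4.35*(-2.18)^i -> [4.35, -9.48, 20.67, -45.07, 98.25]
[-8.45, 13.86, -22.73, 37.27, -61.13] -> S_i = -8.45*(-1.64)^i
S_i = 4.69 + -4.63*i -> [4.69, 0.06, -4.57, -9.2, -13.83]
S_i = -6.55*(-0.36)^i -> [-6.55, 2.36, -0.85, 0.31, -0.11]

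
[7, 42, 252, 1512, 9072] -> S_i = 7*6^i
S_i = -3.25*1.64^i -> [-3.25, -5.33, -8.74, -14.34, -23.51]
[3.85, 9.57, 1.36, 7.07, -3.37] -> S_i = Random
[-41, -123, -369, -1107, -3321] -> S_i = -41*3^i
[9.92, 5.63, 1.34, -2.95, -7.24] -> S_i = 9.92 + -4.29*i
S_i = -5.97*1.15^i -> [-5.97, -6.87, -7.9, -9.08, -10.44]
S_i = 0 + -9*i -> [0, -9, -18, -27, -36]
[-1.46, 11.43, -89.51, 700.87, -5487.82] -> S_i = -1.46*(-7.83)^i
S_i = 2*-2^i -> [2, -4, 8, -16, 32]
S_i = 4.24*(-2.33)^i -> [4.24, -9.88, 23.02, -53.63, 124.97]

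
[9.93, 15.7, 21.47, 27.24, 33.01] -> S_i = 9.93 + 5.77*i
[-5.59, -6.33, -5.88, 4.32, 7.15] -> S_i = Random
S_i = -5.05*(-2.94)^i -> [-5.05, 14.85, -43.65, 128.33, -377.29]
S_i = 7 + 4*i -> [7, 11, 15, 19, 23]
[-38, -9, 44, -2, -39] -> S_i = Random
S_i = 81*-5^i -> [81, -405, 2025, -10125, 50625]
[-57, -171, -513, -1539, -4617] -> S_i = -57*3^i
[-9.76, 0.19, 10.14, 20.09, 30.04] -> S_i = -9.76 + 9.95*i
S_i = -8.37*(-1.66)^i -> [-8.37, 13.89, -23.06, 38.29, -63.56]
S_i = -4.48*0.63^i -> [-4.48, -2.82, -1.78, -1.12, -0.71]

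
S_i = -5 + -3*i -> [-5, -8, -11, -14, -17]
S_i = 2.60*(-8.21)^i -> [2.6, -21.35, 175.25, -1438.81, 11812.61]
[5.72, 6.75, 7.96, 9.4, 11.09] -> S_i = 5.72*1.18^i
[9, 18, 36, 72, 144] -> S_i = 9*2^i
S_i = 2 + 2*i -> [2, 4, 6, 8, 10]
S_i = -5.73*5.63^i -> [-5.73, -32.26, -181.62, -1022.54, -5756.89]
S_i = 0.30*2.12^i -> [0.3, 0.64, 1.35, 2.86, 6.06]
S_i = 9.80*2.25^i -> [9.8, 22.05, 49.61, 111.63, 251.16]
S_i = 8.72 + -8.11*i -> [8.72, 0.61, -7.5, -15.61, -23.72]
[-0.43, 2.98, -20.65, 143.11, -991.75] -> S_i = -0.43*(-6.93)^i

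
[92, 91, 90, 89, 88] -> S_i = 92 + -1*i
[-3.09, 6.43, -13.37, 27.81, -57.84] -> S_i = -3.09*(-2.08)^i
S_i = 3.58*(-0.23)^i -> [3.58, -0.82, 0.19, -0.04, 0.01]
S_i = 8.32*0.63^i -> [8.32, 5.24, 3.3, 2.08, 1.31]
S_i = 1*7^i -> [1, 7, 49, 343, 2401]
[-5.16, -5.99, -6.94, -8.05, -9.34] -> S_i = -5.16*1.16^i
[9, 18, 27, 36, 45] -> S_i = 9 + 9*i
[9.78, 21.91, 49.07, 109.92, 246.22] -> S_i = 9.78*2.24^i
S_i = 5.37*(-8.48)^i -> [5.37, -45.54, 386.16, -3274.63, 27768.84]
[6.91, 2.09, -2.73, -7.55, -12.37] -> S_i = 6.91 + -4.82*i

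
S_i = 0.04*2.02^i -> [0.04, 0.08, 0.16, 0.33, 0.67]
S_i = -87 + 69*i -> [-87, -18, 51, 120, 189]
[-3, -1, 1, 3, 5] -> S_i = -3 + 2*i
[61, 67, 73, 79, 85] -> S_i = 61 + 6*i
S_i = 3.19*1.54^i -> [3.19, 4.91, 7.57, 11.65, 17.94]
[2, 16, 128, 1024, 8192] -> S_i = 2*8^i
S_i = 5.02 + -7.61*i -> [5.02, -2.59, -10.2, -17.81, -25.42]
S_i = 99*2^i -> [99, 198, 396, 792, 1584]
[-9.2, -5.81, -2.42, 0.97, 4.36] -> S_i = -9.20 + 3.39*i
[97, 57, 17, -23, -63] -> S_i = 97 + -40*i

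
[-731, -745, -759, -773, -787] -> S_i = -731 + -14*i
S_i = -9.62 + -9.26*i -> [-9.62, -18.88, -28.14, -37.4, -46.66]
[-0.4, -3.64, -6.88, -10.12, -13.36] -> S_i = -0.40 + -3.24*i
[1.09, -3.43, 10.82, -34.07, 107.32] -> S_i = 1.09*(-3.15)^i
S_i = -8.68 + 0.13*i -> [-8.68, -8.55, -8.42, -8.29, -8.16]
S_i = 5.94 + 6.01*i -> [5.94, 11.95, 17.96, 23.97, 29.98]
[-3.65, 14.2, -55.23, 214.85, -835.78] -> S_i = -3.65*(-3.89)^i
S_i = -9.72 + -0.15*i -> [-9.72, -9.87, -10.02, -10.17, -10.32]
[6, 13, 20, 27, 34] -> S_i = 6 + 7*i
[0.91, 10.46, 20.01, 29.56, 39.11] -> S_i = 0.91 + 9.55*i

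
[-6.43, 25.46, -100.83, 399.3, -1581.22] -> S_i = -6.43*(-3.96)^i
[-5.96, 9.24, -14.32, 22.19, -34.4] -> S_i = -5.96*(-1.55)^i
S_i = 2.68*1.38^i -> [2.68, 3.7, 5.1, 7.04, 9.72]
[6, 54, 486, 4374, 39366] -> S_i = 6*9^i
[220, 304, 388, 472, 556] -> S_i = 220 + 84*i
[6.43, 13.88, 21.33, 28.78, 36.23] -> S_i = 6.43 + 7.45*i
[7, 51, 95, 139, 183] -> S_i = 7 + 44*i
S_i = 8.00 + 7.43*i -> [8.0, 15.43, 22.86, 30.29, 37.72]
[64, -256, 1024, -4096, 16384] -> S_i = 64*-4^i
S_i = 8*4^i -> [8, 32, 128, 512, 2048]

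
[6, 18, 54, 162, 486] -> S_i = 6*3^i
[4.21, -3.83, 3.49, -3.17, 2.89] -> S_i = 4.21*(-0.91)^i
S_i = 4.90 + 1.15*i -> [4.9, 6.05, 7.2, 8.35, 9.5]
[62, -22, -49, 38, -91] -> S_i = Random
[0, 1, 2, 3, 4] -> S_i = 0 + 1*i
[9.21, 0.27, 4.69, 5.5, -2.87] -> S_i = Random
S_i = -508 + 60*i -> [-508, -448, -388, -328, -268]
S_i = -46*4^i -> [-46, -184, -736, -2944, -11776]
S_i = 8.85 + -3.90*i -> [8.85, 4.95, 1.05, -2.85, -6.75]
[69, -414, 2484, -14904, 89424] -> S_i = 69*-6^i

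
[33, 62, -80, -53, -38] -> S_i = Random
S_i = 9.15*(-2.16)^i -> [9.15, -19.76, 42.69, -92.21, 199.18]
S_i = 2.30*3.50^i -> [2.3, 8.05, 28.17, 98.61, 345.14]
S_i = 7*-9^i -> [7, -63, 567, -5103, 45927]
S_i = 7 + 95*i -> [7, 102, 197, 292, 387]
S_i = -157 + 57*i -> [-157, -100, -43, 14, 71]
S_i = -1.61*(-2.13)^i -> [-1.61, 3.43, -7.3, 15.56, -33.14]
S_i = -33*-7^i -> [-33, 231, -1617, 11319, -79233]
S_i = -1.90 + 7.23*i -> [-1.9, 5.33, 12.56, 19.79, 27.02]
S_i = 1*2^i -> [1, 2, 4, 8, 16]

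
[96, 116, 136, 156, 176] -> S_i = 96 + 20*i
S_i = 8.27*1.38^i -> [8.27, 11.41, 15.75, 21.73, 29.99]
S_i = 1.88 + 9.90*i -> [1.88, 11.78, 21.68, 31.58, 41.48]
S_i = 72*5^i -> [72, 360, 1800, 9000, 45000]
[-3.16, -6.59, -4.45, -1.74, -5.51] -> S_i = Random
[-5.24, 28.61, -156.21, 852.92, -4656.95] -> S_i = -5.24*(-5.46)^i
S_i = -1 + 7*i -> [-1, 6, 13, 20, 27]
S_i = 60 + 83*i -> [60, 143, 226, 309, 392]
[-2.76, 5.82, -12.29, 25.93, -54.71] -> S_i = -2.76*(-2.11)^i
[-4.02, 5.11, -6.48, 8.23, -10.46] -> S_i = -4.02*(-1.27)^i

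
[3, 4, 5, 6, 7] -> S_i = 3 + 1*i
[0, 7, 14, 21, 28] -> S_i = 0 + 7*i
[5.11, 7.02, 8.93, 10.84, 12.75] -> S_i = 5.11 + 1.91*i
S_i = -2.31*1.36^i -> [-2.31, -3.14, -4.27, -5.81, -7.9]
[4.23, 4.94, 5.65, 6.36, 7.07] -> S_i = 4.23 + 0.71*i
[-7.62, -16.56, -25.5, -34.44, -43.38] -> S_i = -7.62 + -8.94*i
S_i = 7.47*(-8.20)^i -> [7.47, -61.25, 502.28, -4118.72, 33773.5]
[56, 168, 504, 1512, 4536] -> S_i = 56*3^i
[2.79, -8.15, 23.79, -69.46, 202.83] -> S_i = 2.79*(-2.92)^i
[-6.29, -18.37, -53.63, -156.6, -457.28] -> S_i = -6.29*2.92^i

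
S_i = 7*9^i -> [7, 63, 567, 5103, 45927]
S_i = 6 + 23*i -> [6, 29, 52, 75, 98]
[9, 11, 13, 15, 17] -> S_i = 9 + 2*i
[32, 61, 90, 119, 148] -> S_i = 32 + 29*i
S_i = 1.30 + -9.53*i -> [1.3, -8.23, -17.76, -27.29, -36.82]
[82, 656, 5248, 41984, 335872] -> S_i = 82*8^i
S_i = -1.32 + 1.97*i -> [-1.32, 0.65, 2.62, 4.59, 6.56]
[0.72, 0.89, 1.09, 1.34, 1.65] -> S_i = 0.72*1.23^i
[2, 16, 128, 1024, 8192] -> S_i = 2*8^i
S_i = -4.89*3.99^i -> [-4.89, -19.51, -77.85, -310.62, -1239.37]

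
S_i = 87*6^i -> [87, 522, 3132, 18792, 112752]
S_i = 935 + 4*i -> [935, 939, 943, 947, 951]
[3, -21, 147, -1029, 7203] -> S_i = 3*-7^i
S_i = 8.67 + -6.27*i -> [8.67, 2.4, -3.87, -10.14, -16.41]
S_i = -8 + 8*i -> [-8, 0, 8, 16, 24]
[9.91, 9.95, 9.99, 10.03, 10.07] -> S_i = 9.91 + 0.04*i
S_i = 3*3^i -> [3, 9, 27, 81, 243]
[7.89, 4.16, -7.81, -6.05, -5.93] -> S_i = Random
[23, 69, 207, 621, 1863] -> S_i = 23*3^i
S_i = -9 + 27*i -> [-9, 18, 45, 72, 99]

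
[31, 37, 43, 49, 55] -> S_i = 31 + 6*i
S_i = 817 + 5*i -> [817, 822, 827, 832, 837]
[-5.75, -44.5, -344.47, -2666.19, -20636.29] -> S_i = -5.75*7.74^i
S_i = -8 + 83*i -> [-8, 75, 158, 241, 324]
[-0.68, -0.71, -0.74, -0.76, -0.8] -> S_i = -0.68*1.04^i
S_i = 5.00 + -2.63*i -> [5.0, 2.37, -0.26, -2.89, -5.52]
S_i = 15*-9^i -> [15, -135, 1215, -10935, 98415]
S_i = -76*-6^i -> [-76, 456, -2736, 16416, -98496]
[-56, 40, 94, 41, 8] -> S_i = Random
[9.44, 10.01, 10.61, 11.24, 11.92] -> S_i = 9.44*1.06^i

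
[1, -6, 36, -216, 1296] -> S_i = 1*-6^i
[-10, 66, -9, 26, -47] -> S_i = Random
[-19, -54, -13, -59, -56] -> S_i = Random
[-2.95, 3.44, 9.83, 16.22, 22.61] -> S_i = -2.95 + 6.39*i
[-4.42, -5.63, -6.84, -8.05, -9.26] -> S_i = -4.42 + -1.21*i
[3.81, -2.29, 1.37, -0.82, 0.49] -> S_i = 3.81*(-0.60)^i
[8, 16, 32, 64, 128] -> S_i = 8*2^i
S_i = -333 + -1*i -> [-333, -334, -335, -336, -337]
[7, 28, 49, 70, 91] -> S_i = 7 + 21*i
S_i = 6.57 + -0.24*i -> [6.57, 6.33, 6.09, 5.85, 5.61]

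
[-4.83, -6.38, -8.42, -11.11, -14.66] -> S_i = -4.83*1.32^i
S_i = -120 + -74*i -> [-120, -194, -268, -342, -416]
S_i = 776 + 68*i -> [776, 844, 912, 980, 1048]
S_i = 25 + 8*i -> [25, 33, 41, 49, 57]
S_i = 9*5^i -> [9, 45, 225, 1125, 5625]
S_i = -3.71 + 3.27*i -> [-3.71, -0.44, 2.83, 6.1, 9.37]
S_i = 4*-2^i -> [4, -8, 16, -32, 64]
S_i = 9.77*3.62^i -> [9.77, 35.37, 128.03, 463.47, 1677.76]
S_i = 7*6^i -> [7, 42, 252, 1512, 9072]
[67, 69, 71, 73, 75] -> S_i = 67 + 2*i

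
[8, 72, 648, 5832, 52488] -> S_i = 8*9^i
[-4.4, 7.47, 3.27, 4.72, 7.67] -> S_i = Random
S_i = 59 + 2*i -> [59, 61, 63, 65, 67]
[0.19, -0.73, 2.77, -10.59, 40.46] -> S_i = 0.19*(-3.82)^i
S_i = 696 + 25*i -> [696, 721, 746, 771, 796]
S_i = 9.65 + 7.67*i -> [9.65, 17.32, 24.99, 32.66, 40.33]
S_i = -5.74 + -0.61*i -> [-5.74, -6.35, -6.96, -7.57, -8.18]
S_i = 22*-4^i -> [22, -88, 352, -1408, 5632]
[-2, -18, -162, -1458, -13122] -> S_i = -2*9^i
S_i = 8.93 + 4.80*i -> [8.93, 13.73, 18.53, 23.33, 28.13]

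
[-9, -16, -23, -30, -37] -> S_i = -9 + -7*i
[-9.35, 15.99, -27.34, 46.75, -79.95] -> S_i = -9.35*(-1.71)^i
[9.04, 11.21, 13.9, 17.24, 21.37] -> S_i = 9.04*1.24^i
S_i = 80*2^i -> [80, 160, 320, 640, 1280]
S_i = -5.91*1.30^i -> [-5.91, -7.68, -9.99, -12.98, -16.88]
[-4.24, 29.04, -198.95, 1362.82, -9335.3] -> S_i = -4.24*(-6.85)^i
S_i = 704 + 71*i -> [704, 775, 846, 917, 988]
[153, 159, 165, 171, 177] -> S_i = 153 + 6*i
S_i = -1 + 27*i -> [-1, 26, 53, 80, 107]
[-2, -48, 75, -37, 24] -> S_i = Random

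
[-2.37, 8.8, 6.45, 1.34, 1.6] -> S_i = Random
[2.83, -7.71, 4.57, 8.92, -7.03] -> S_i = Random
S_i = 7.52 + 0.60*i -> [7.52, 8.12, 8.72, 9.32, 9.92]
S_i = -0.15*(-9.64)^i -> [-0.15, 1.45, -13.94, 134.38, -1295.39]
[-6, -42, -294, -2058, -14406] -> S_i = -6*7^i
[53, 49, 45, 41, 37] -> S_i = 53 + -4*i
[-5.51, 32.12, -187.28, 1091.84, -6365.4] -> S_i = -5.51*(-5.83)^i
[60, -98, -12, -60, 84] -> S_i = Random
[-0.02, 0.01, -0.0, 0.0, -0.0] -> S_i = -0.02*(-0.36)^i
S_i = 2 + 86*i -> [2, 88, 174, 260, 346]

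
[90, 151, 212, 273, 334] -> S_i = 90 + 61*i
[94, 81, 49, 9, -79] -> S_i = Random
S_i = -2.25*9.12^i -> [-2.25, -20.52, -187.14, -1706.74, -15565.46]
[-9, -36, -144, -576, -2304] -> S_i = -9*4^i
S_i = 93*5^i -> [93, 465, 2325, 11625, 58125]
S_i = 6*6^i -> [6, 36, 216, 1296, 7776]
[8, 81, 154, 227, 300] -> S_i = 8 + 73*i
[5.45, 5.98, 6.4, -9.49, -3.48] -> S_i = Random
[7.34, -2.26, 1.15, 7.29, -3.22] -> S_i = Random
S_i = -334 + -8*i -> [-334, -342, -350, -358, -366]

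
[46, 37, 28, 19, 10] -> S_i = 46 + -9*i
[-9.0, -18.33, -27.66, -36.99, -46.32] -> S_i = -9.00 + -9.33*i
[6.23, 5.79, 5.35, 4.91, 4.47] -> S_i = 6.23 + -0.44*i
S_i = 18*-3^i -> [18, -54, 162, -486, 1458]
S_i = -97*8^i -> [-97, -776, -6208, -49664, -397312]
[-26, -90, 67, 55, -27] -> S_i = Random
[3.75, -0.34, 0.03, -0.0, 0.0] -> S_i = 3.75*(-0.09)^i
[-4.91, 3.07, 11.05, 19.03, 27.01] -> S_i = -4.91 + 7.98*i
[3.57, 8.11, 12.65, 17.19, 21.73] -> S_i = 3.57 + 4.54*i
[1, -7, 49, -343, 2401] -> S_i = 1*-7^i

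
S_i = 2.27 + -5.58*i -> [2.27, -3.31, -8.89, -14.47, -20.05]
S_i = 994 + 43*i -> [994, 1037, 1080, 1123, 1166]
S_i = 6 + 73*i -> [6, 79, 152, 225, 298]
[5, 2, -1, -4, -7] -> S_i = 5 + -3*i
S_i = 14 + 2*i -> [14, 16, 18, 20, 22]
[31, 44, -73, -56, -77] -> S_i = Random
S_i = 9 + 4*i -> [9, 13, 17, 21, 25]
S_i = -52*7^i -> [-52, -364, -2548, -17836, -124852]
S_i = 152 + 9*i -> [152, 161, 170, 179, 188]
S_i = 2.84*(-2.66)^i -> [2.84, -7.55, 20.09, -53.45, 142.18]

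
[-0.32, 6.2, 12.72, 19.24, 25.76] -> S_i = -0.32 + 6.52*i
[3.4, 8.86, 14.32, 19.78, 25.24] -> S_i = 3.40 + 5.46*i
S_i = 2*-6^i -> [2, -12, 72, -432, 2592]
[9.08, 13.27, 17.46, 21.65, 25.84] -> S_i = 9.08 + 4.19*i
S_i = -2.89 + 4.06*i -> [-2.89, 1.17, 5.23, 9.29, 13.35]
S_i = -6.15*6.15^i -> [-6.15, -37.82, -232.61, -1430.54, -8797.83]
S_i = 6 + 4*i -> [6, 10, 14, 18, 22]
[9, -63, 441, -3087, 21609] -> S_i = 9*-7^i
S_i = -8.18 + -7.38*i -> [-8.18, -15.56, -22.94, -30.32, -37.7]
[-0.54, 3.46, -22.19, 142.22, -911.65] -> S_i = -0.54*(-6.41)^i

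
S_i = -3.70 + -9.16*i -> [-3.7, -12.86, -22.02, -31.18, -40.34]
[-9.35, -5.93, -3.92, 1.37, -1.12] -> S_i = Random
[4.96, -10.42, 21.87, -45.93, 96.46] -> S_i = 4.96*(-2.10)^i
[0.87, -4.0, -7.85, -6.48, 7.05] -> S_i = Random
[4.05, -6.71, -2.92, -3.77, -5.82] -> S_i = Random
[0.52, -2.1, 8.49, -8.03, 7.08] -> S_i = Random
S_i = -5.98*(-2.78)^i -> [-5.98, 16.62, -46.22, 128.48, -357.17]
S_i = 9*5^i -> [9, 45, 225, 1125, 5625]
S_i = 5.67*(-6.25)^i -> [5.67, -35.44, 221.48, -1384.28, 8651.73]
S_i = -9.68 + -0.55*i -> [-9.68, -10.23, -10.78, -11.33, -11.88]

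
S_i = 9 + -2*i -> [9, 7, 5, 3, 1]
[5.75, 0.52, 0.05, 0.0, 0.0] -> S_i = 5.75*0.09^i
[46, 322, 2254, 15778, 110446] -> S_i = 46*7^i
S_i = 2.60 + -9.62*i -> [2.6, -7.02, -16.64, -26.26, -35.88]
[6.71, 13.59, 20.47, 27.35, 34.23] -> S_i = 6.71 + 6.88*i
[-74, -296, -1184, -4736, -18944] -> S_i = -74*4^i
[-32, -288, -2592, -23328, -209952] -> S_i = -32*9^i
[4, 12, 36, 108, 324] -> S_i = 4*3^i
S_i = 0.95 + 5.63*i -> [0.95, 6.58, 12.21, 17.84, 23.47]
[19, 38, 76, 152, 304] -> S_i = 19*2^i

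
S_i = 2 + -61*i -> [2, -59, -120, -181, -242]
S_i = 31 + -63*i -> [31, -32, -95, -158, -221]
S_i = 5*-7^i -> [5, -35, 245, -1715, 12005]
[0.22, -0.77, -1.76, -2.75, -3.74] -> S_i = 0.22 + -0.99*i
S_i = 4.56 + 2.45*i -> [4.56, 7.01, 9.46, 11.91, 14.36]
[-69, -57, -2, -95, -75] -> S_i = Random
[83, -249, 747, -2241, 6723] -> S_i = 83*-3^i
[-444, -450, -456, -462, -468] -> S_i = -444 + -6*i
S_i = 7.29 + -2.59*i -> [7.29, 4.7, 2.11, -0.48, -3.07]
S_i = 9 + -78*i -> [9, -69, -147, -225, -303]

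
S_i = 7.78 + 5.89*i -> [7.78, 13.67, 19.56, 25.45, 31.34]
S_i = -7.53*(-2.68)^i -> [-7.53, 20.18, -54.08, 144.94, -388.45]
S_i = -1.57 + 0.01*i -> [-1.57, -1.56, -1.55, -1.54, -1.53]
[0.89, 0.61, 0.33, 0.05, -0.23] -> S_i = 0.89 + -0.28*i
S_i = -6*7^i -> [-6, -42, -294, -2058, -14406]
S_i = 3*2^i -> [3, 6, 12, 24, 48]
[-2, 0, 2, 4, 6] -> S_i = -2 + 2*i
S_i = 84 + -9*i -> [84, 75, 66, 57, 48]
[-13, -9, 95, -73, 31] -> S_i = Random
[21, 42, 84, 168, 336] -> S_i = 21*2^i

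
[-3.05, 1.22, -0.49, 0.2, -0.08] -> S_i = -3.05*(-0.40)^i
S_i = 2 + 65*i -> [2, 67, 132, 197, 262]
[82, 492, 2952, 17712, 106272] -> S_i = 82*6^i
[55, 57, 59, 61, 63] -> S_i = 55 + 2*i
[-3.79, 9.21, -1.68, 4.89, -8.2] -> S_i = Random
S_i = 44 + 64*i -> [44, 108, 172, 236, 300]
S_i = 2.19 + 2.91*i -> [2.19, 5.1, 8.01, 10.92, 13.83]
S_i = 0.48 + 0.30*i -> [0.48, 0.78, 1.08, 1.38, 1.68]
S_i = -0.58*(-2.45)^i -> [-0.58, 1.42, -3.48, 8.53, -20.9]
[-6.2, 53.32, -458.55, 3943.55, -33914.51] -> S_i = -6.20*(-8.60)^i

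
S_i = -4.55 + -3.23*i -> [-4.55, -7.78, -11.01, -14.24, -17.47]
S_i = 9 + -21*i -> [9, -12, -33, -54, -75]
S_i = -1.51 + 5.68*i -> [-1.51, 4.17, 9.85, 15.53, 21.21]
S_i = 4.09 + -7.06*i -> [4.09, -2.97, -10.03, -17.09, -24.15]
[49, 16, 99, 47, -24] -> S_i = Random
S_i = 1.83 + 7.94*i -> [1.83, 9.77, 17.71, 25.65, 33.59]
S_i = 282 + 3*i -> [282, 285, 288, 291, 294]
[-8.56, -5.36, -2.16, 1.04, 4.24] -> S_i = -8.56 + 3.20*i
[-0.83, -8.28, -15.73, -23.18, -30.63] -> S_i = -0.83 + -7.45*i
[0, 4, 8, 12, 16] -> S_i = 0 + 4*i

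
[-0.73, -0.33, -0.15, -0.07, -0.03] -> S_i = -0.73*0.45^i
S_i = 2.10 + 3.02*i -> [2.1, 5.12, 8.14, 11.16, 14.18]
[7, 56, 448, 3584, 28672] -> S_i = 7*8^i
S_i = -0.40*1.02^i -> [-0.4, -0.41, -0.42, -0.42, -0.43]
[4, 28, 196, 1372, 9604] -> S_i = 4*7^i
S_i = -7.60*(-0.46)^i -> [-7.6, 3.5, -1.61, 0.74, -0.34]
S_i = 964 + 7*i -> [964, 971, 978, 985, 992]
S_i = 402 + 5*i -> [402, 407, 412, 417, 422]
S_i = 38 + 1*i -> [38, 39, 40, 41, 42]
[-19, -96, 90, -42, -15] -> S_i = Random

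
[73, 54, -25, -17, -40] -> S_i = Random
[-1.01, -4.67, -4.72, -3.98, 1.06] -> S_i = Random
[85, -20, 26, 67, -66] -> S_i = Random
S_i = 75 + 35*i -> [75, 110, 145, 180, 215]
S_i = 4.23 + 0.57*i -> [4.23, 4.8, 5.37, 5.94, 6.51]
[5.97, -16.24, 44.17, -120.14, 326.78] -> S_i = 5.97*(-2.72)^i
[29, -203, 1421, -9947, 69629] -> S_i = 29*-7^i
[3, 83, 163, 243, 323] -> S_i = 3 + 80*i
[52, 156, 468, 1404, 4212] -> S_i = 52*3^i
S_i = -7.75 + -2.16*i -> [-7.75, -9.91, -12.07, -14.23, -16.39]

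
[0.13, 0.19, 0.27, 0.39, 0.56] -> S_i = 0.13*1.44^i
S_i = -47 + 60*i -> [-47, 13, 73, 133, 193]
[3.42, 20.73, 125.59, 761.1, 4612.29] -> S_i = 3.42*6.06^i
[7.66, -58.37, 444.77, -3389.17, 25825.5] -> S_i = 7.66*(-7.62)^i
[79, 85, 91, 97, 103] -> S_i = 79 + 6*i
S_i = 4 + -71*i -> [4, -67, -138, -209, -280]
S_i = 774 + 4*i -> [774, 778, 782, 786, 790]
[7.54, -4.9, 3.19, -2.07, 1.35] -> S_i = 7.54*(-0.65)^i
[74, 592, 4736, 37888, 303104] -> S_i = 74*8^i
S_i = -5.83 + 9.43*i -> [-5.83, 3.6, 13.03, 22.46, 31.89]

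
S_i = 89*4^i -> [89, 356, 1424, 5696, 22784]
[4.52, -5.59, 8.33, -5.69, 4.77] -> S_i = Random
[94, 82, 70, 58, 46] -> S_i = 94 + -12*i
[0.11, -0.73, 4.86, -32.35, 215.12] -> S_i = 0.11*(-6.65)^i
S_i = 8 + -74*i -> [8, -66, -140, -214, -288]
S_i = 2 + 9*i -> [2, 11, 20, 29, 38]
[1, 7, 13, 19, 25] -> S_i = 1 + 6*i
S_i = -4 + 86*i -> [-4, 82, 168, 254, 340]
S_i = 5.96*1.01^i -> [5.96, 6.02, 6.08, 6.14, 6.2]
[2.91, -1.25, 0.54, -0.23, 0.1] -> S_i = 2.91*(-0.43)^i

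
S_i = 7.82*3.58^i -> [7.82, 28.0, 100.22, 358.8, 1284.51]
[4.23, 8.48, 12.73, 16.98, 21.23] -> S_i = 4.23 + 4.25*i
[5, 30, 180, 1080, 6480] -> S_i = 5*6^i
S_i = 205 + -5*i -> [205, 200, 195, 190, 185]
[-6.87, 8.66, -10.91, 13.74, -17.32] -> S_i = -6.87*(-1.26)^i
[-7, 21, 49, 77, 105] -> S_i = -7 + 28*i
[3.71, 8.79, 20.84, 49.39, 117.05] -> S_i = 3.71*2.37^i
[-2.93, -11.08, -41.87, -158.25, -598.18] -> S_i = -2.93*3.78^i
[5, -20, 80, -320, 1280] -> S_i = 5*-4^i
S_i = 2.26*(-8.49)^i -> [2.26, -19.19, 162.9, -1383.03, 11741.92]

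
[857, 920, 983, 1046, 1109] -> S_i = 857 + 63*i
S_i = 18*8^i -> [18, 144, 1152, 9216, 73728]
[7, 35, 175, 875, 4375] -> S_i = 7*5^i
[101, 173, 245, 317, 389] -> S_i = 101 + 72*i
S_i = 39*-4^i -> [39, -156, 624, -2496, 9984]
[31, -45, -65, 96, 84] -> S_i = Random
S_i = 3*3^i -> [3, 9, 27, 81, 243]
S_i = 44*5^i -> [44, 220, 1100, 5500, 27500]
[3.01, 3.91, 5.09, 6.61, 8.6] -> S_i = 3.01*1.30^i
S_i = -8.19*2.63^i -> [-8.19, -21.54, -56.65, -148.99, -391.84]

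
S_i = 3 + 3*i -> [3, 6, 9, 12, 15]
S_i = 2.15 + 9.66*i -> [2.15, 11.81, 21.47, 31.13, 40.79]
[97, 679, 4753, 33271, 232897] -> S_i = 97*7^i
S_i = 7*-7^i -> [7, -49, 343, -2401, 16807]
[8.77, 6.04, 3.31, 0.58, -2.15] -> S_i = 8.77 + -2.73*i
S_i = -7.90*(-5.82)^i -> [-7.9, 45.98, -267.59, 1557.39, -9063.98]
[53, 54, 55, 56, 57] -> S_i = 53 + 1*i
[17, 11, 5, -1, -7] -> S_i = 17 + -6*i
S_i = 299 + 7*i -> [299, 306, 313, 320, 327]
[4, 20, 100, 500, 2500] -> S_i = 4*5^i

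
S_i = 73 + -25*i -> [73, 48, 23, -2, -27]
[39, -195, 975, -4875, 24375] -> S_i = 39*-5^i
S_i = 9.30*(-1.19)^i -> [9.3, -11.07, 13.17, -15.67, 18.65]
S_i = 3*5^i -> [3, 15, 75, 375, 1875]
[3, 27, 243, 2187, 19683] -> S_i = 3*9^i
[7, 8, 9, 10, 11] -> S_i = 7 + 1*i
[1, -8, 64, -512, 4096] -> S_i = 1*-8^i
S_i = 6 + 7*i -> [6, 13, 20, 27, 34]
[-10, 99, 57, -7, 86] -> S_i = Random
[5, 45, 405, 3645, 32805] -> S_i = 5*9^i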